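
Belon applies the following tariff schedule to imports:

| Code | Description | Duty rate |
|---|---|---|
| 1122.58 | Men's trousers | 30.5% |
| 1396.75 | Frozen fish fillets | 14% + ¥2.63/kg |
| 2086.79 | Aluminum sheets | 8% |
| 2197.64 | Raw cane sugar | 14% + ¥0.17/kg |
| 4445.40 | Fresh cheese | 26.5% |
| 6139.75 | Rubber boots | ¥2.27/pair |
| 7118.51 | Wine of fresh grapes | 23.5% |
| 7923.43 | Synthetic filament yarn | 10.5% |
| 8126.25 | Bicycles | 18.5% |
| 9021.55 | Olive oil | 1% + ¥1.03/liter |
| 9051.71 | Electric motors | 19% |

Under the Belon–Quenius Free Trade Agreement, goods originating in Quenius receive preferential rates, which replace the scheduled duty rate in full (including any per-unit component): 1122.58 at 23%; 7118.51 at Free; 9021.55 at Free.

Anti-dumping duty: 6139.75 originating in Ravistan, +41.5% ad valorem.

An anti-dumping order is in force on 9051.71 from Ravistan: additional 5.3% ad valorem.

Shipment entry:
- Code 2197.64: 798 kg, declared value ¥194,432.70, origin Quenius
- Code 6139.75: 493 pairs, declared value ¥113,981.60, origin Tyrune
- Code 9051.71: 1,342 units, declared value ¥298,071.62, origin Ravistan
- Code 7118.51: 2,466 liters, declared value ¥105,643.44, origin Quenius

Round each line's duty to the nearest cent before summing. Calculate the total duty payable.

Line 1 (2197.64, Quenius, 798 kg, ¥194,432.70):
Base rate for 2197.64 is 14% + ¥0.17/kg.
Origin Quenius is the FTA partner but 2197.64 is not on the preference list; base rate stands.
Duty = ¥194,432.70 × 14% + 798 × ¥0.17 = ¥27,356.24.
Line 2 (6139.75, Tyrune, 493 pairs, ¥113,981.60):
Base rate for 6139.75 is ¥2.27/pair.
The additional-duty order on 6139.75 targets Ravistan, not Tyrune; it does not apply.
Duty = 493 × ¥2.27 = ¥1,119.11.
Line 3 (9051.71, Ravistan, 1,342 units, ¥298,071.62):
Base rate for 9051.71 is 19%.
Additional duty on 9051.71 from Ravistan: +5.3%. Applied ad valorem rate: 19% + 5.3% = 24.3%.
Duty = ¥298,071.62 × 24.3% = ¥72,431.40.
Line 4 (7118.51, Quenius, 2,466 liters, ¥105,643.44):
Base rate for 7118.51 is 23.5%.
Origin Quenius qualifies under the Belon–Quenius agreement and 7118.51 is covered: preferential rate Free applies instead.
Duty = ¥105,643.44 × 0% = ¥0.00.
Total = ¥27,356.24 + ¥1,119.11 + ¥72,431.40 + ¥0.00 = ¥100,906.75.

¥100,906.75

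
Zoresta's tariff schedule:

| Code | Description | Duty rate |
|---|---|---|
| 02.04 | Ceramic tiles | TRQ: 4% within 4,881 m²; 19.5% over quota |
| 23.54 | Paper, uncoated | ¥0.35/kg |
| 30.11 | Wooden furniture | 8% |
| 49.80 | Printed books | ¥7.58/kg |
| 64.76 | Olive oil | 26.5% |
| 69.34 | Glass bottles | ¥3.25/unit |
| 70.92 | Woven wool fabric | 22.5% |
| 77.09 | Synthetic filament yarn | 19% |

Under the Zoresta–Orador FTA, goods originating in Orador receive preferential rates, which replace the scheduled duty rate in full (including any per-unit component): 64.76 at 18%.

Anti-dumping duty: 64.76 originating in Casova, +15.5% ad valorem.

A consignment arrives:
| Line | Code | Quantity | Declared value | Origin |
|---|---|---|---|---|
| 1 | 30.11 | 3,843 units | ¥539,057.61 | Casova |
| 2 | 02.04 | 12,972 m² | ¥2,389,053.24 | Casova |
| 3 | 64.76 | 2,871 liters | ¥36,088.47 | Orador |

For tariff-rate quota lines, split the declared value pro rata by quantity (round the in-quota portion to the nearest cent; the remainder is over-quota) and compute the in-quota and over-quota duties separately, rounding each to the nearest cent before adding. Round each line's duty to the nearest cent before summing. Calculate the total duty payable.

¥376,151.18

Line 1 (30.11, Casova, 3,843 units, ¥539,057.61):
Base rate for 30.11 is 8%.
Duty = ¥539,057.61 × 8% = ¥43,124.61.
Line 2 (02.04, Casova, 12,972 m², ¥2,389,053.24):
Code 02.04 is under a tariff-rate quota (threshold 4,881 m²). In-quota: 4,881 m² at 4%; over-quota: 8,091 m² at 19.5%.
Pro-rata value split: in-quota = ¥2,389,053.24 × 4,881/12,972 = ¥898,933.77; over-quota = ¥2,389,053.24 − ¥898,933.77 = ¥1,490,119.47.
In-quota duty = ¥898,933.77 × 4% = ¥35,957.35. Over-quota duty = ¥1,490,119.47 × 19.5% = ¥290,573.30.
Line duty = ¥35,957.35 + ¥290,573.30 = ¥326,530.65.
Line 3 (64.76, Orador, 2,871 liters, ¥36,088.47):
Base rate for 64.76 is 26.5%.
Origin Orador qualifies under the Zoresta–Orador agreement and 64.76 is covered: preferential rate 18% applies instead.
The additional-duty order on 64.76 targets Casova, not Orador; it does not apply.
Duty = ¥36,088.47 × 18% = ¥6,495.92.
Total = ¥43,124.61 + ¥326,530.65 + ¥6,495.92 = ¥376,151.18.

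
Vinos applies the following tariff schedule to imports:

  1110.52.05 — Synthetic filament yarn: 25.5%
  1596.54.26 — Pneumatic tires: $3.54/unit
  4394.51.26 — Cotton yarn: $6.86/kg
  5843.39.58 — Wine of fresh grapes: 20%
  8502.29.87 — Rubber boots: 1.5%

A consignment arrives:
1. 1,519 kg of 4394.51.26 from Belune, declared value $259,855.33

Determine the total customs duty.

Line 1 (4394.51.26, Belune, 1,519 kg, $259,855.33):
Base rate for 4394.51.26 is $6.86/kg.
Duty = 1,519 × $6.86 = $10,420.34.

$10,420.34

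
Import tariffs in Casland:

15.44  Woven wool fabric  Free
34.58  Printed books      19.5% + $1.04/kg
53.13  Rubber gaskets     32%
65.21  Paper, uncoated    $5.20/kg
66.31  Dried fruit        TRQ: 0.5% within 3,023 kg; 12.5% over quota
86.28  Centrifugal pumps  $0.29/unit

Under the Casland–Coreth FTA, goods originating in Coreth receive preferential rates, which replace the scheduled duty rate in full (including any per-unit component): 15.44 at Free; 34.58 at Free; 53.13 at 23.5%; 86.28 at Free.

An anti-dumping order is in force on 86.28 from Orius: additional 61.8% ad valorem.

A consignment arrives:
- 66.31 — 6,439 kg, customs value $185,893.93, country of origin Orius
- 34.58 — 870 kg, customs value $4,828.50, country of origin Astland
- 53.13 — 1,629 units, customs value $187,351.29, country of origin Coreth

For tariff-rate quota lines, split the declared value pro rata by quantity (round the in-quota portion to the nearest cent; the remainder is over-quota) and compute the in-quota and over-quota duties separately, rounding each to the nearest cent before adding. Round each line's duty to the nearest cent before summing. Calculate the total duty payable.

Line 1 (66.31, Orius, 6,439 kg, $185,893.93):
Code 66.31 is under a tariff-rate quota (threshold 3,023 kg). In-quota: 3,023 kg at 0.5%; over-quota: 3,416 kg at 12.5%.
Pro-rata value split: in-quota = $185,893.93 × 3,023/6,439 = $87,274.01; over-quota = $185,893.93 − $87,274.01 = $98,619.92.
In-quota duty = $87,274.01 × 0.5% = $436.37. Over-quota duty = $98,619.92 × 12.5% = $12,327.49.
Line duty = $436.37 + $12,327.49 = $12,763.86.
Line 2 (34.58, Astland, 870 kg, $4,828.50):
Base rate for 34.58 is 19.5% + $1.04/kg.
34.58 has an FTA preferential rate, but origin Astland is not Coreth; base rate stands.
Duty = $4,828.50 × 19.5% + 870 × $1.04 = $1,846.36.
Line 3 (53.13, Coreth, 1,629 units, $187,351.29):
Base rate for 53.13 is 32%.
Origin Coreth qualifies under the Casland–Coreth agreement and 53.13 is covered: preferential rate 23.5% applies instead.
Duty = $187,351.29 × 23.5% = $44,027.55.
Total = $12,763.86 + $1,846.36 + $44,027.55 = $58,637.77.

$58,637.77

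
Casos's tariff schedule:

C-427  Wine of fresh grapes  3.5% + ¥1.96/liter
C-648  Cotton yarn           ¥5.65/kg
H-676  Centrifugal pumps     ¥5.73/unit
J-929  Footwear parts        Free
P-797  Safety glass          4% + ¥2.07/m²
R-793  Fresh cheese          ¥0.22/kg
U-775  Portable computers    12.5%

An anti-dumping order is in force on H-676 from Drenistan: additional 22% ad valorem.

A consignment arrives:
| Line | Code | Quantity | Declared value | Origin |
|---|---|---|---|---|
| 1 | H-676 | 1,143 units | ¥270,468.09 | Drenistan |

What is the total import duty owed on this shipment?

Line 1 (H-676, Drenistan, 1,143 units, ¥270,468.09):
Base rate for H-676 is ¥5.73/unit.
Additional duty on H-676 from Drenistan: +22% ad valorem. Applied ad valorem rate = 22%.
Duty = ¥270,468.09 × 22% + 1,143 × ¥5.73 = ¥66,052.37.

¥66,052.37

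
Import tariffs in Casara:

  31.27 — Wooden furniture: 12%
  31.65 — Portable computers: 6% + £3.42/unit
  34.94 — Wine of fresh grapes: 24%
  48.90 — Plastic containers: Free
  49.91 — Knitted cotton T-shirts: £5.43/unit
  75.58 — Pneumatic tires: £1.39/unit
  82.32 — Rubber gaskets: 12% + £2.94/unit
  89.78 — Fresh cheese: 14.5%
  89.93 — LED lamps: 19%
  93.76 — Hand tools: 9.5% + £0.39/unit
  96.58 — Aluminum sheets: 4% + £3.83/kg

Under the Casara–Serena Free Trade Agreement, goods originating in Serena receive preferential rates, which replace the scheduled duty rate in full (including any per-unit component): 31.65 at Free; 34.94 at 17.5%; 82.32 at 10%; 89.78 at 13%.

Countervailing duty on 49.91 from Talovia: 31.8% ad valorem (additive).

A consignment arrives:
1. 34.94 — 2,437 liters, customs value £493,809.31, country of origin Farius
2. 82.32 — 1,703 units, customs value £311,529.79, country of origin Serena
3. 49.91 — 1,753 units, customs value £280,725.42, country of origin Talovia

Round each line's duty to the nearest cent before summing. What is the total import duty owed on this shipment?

£248,456.68

Line 1 (34.94, Farius, 2,437 liters, £493,809.31):
Base rate for 34.94 is 24%.
34.94 has an FTA preferential rate, but origin Farius is not Serena; base rate stands.
Duty = £493,809.31 × 24% = £118,514.23.
Line 2 (82.32, Serena, 1,703 units, £311,529.79):
Base rate for 82.32 is 12% + £2.94/unit.
Origin Serena qualifies under the Casara–Serena agreement and 82.32 is covered: preferential rate 10% applies instead.
Duty = £311,529.79 × 10% = £31,152.98.
Line 3 (49.91, Talovia, 1,753 units, £280,725.42):
Base rate for 49.91 is £5.43/unit.
Additional duty on 49.91 from Talovia: +31.8% ad valorem. Applied ad valorem rate = 31.8%.
Duty = £280,725.42 × 31.8% + 1,753 × £5.43 = £98,789.47.
Total = £118,514.23 + £31,152.98 + £98,789.47 = £248,456.68.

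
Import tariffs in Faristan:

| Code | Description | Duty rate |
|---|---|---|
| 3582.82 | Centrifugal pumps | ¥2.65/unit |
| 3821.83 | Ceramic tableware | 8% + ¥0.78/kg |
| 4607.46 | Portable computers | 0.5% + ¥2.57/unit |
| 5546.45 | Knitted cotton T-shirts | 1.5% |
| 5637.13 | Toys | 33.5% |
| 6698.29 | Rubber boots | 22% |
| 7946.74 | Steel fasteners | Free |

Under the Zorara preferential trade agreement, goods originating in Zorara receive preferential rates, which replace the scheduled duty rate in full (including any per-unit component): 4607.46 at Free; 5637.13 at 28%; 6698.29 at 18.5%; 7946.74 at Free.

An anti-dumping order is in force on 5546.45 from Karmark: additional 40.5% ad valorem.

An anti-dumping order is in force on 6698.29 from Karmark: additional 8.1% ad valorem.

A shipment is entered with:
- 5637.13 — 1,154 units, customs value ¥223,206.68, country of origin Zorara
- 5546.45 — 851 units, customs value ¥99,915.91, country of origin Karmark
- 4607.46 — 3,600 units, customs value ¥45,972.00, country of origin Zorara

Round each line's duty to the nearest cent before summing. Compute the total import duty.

¥104,462.55

Line 1 (5637.13, Zorara, 1,154 units, ¥223,206.68):
Base rate for 5637.13 is 33.5%.
Origin Zorara qualifies under the Faristan–Zorara agreement and 5637.13 is covered: preferential rate 28% applies instead.
Duty = ¥223,206.68 × 28% = ¥62,497.87.
Line 2 (5546.45, Karmark, 851 units, ¥99,915.91):
Base rate for 5546.45 is 1.5%.
Additional duty on 5546.45 from Karmark: +40.5%. Applied ad valorem rate: 1.5% + 40.5% = 42%.
Duty = ¥99,915.91 × 42% = ¥41,964.68.
Line 3 (4607.46, Zorara, 3,600 units, ¥45,972.00):
Base rate for 4607.46 is 0.5% + ¥2.57/unit.
Origin Zorara qualifies under the Faristan–Zorara agreement and 4607.46 is covered: preferential rate Free applies instead.
Duty = ¥45,972.00 × 0% = ¥0.00.
Total = ¥62,497.87 + ¥41,964.68 + ¥0.00 = ¥104,462.55.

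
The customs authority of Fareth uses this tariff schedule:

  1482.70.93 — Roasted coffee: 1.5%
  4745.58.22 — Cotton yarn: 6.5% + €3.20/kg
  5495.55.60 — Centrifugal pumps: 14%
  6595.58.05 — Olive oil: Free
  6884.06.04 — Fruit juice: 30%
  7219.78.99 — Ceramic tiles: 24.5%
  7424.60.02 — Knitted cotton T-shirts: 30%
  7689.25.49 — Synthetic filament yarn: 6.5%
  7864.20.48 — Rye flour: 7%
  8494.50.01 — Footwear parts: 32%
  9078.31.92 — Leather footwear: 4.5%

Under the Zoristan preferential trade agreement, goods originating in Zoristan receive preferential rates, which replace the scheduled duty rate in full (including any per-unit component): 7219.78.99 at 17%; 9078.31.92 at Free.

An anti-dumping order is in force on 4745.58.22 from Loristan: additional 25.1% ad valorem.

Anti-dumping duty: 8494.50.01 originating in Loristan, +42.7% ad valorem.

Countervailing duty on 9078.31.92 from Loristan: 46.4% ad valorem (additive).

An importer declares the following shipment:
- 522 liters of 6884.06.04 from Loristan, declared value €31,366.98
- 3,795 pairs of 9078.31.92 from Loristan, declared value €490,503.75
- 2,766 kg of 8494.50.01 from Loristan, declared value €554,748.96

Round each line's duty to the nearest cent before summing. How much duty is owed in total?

Line 1 (6884.06.04, Loristan, 522 liters, €31,366.98):
Base rate for 6884.06.04 is 30%.
Duty = €31,366.98 × 30% = €9,410.09.
Line 2 (9078.31.92, Loristan, 3,795 pairs, €490,503.75):
Base rate for 9078.31.92 is 4.5%.
9078.31.92 has an FTA preferential rate, but origin Loristan is not Zoristan; base rate stands.
Additional duty on 9078.31.92 from Loristan: +46.4%. Applied ad valorem rate: 4.5% + 46.4% = 50.9%.
Duty = €490,503.75 × 50.9% = €249,666.41.
Line 3 (8494.50.01, Loristan, 2,766 kg, €554,748.96):
Base rate for 8494.50.01 is 32%.
Additional duty on 8494.50.01 from Loristan: +42.7%. Applied ad valorem rate: 32% + 42.7% = 74.7%.
Duty = €554,748.96 × 74.7% = €414,397.47.
Total = €9,410.09 + €249,666.41 + €414,397.47 = €673,473.97.

€673,473.97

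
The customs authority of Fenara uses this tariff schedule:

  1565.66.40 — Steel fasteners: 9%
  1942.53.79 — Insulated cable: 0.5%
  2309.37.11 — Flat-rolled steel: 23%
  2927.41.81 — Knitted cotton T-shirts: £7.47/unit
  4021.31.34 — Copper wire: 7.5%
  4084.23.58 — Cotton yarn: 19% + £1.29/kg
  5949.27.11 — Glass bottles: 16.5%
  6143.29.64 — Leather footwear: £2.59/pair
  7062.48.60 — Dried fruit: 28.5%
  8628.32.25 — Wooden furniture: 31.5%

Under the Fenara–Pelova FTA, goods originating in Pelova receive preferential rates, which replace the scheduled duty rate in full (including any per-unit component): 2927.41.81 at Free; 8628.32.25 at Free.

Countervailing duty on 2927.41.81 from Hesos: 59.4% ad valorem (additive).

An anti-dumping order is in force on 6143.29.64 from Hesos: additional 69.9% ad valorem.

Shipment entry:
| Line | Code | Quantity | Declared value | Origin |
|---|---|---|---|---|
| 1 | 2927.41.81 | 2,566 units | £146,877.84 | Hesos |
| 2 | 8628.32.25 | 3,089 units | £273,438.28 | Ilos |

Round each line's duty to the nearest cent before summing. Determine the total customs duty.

Line 1 (2927.41.81, Hesos, 2,566 units, £146,877.84):
Base rate for 2927.41.81 is £7.47/unit.
2927.41.81 has an FTA preferential rate, but origin Hesos is not Pelova; base rate stands.
Additional duty on 2927.41.81 from Hesos: +59.4% ad valorem. Applied ad valorem rate = 59.4%.
Duty = £146,877.84 × 59.4% + 2,566 × £7.47 = £106,413.46.
Line 2 (8628.32.25, Ilos, 3,089 units, £273,438.28):
Base rate for 8628.32.25 is 31.5%.
8628.32.25 has an FTA preferential rate, but origin Ilos is not Pelova; base rate stands.
Duty = £273,438.28 × 31.5% = £86,133.06.
Total = £106,413.46 + £86,133.06 = £192,546.52.

£192,546.52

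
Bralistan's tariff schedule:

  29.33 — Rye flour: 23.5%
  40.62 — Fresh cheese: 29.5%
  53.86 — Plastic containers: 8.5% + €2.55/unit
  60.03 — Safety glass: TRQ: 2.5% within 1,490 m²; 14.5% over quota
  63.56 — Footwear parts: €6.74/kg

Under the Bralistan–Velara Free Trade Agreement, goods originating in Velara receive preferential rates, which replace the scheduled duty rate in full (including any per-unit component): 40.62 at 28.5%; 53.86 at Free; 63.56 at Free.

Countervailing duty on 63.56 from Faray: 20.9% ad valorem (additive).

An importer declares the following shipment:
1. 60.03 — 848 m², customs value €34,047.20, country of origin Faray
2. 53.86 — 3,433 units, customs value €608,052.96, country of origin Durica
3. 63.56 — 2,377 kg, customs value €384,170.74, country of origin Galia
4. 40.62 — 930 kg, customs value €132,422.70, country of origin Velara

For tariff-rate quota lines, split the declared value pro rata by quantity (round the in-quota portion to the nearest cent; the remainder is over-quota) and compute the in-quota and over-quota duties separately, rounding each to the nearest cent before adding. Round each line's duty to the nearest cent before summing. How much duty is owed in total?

€115,051.28

Line 1 (60.03, Faray, 848 m², €34,047.20):
Code 60.03 is under a tariff-rate quota (threshold 1,490 m²). Quantity 848 m² is within the quota, so the in-quota rate 2.5% applies to the full value.
Duty = €34,047.20 × 2.5% = €851.18.
Line 2 (53.86, Durica, 3,433 units, €608,052.96):
Base rate for 53.86 is 8.5% + €2.55/unit.
53.86 has an FTA preferential rate, but origin Durica is not Velara; base rate stands.
Duty = €608,052.96 × 8.5% + 3,433 × €2.55 = €60,438.65.
Line 3 (63.56, Galia, 2,377 kg, €384,170.74):
Base rate for 63.56 is €6.74/kg.
63.56 has an FTA preferential rate, but origin Galia is not Velara; base rate stands.
The additional-duty order on 63.56 targets Faray, not Galia; it does not apply.
Duty = 2,377 × €6.74 = €16,020.98.
Line 4 (40.62, Velara, 930 kg, €132,422.70):
Base rate for 40.62 is 29.5%.
Origin Velara qualifies under the Bralistan–Velara agreement and 40.62 is covered: preferential rate 28.5% applies instead.
Duty = €132,422.70 × 28.5% = €37,740.47.
Total = €851.18 + €60,438.65 + €16,020.98 + €37,740.47 = €115,051.28.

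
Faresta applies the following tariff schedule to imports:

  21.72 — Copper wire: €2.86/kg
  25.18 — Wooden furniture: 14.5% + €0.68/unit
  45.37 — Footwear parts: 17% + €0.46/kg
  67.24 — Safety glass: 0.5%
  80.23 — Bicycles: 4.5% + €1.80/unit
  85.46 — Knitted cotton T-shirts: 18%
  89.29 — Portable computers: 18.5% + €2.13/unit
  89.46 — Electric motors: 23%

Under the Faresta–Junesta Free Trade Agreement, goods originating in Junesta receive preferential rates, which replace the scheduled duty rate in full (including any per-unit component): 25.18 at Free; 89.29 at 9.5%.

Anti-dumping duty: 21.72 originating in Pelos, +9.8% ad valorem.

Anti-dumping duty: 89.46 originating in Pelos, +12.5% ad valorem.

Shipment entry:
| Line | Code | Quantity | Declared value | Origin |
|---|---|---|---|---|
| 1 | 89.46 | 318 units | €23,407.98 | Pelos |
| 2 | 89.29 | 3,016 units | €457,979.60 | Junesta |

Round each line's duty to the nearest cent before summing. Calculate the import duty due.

Line 1 (89.46, Pelos, 318 units, €23,407.98):
Base rate for 89.46 is 23%.
Additional duty on 89.46 from Pelos: +12.5%. Applied ad valorem rate: 23% + 12.5% = 35.5%.
Duty = €23,407.98 × 35.5% = €8,309.83.
Line 2 (89.29, Junesta, 3,016 units, €457,979.60):
Base rate for 89.29 is 18.5% + €2.13/unit.
Origin Junesta qualifies under the Faresta–Junesta agreement and 89.29 is covered: preferential rate 9.5% applies instead.
Duty = €457,979.60 × 9.5% = €43,508.06.
Total = €8,309.83 + €43,508.06 = €51,817.89.

€51,817.89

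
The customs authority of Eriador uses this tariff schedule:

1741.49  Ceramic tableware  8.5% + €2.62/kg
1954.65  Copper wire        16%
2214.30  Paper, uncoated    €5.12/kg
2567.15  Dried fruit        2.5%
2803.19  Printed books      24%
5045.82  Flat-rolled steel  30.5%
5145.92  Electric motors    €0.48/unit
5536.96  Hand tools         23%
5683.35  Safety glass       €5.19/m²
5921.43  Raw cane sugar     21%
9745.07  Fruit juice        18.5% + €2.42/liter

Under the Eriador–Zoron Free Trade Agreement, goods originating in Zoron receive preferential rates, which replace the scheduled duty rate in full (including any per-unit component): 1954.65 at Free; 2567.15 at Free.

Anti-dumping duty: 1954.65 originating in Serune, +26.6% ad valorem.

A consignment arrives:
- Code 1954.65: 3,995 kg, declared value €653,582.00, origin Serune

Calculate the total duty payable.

€278,425.93

Line 1 (1954.65, Serune, 3,995 kg, €653,582.00):
Base rate for 1954.65 is 16%.
1954.65 has an FTA preferential rate, but origin Serune is not Zoron; base rate stands.
Additional duty on 1954.65 from Serune: +26.6%. Applied ad valorem rate: 16% + 26.6% = 42.6%.
Duty = €653,582.00 × 42.6% = €278,425.93.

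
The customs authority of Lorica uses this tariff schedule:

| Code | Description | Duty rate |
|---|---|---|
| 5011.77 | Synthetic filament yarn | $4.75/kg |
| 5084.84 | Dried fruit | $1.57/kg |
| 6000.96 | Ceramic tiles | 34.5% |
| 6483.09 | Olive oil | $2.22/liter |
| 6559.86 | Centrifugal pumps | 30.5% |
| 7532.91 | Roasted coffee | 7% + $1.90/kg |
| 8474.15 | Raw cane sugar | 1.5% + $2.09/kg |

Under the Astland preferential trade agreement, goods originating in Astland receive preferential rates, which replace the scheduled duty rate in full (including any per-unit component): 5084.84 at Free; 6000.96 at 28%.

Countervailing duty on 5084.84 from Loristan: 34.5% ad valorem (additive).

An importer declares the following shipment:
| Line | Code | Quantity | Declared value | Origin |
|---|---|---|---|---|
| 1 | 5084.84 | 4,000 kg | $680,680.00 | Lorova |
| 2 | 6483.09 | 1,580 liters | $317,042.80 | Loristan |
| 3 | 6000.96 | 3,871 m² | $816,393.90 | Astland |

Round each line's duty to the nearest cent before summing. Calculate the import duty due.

$238,377.89

Line 1 (5084.84, Lorova, 4,000 kg, $680,680.00):
Base rate for 5084.84 is $1.57/kg.
5084.84 has an FTA preferential rate, but origin Lorova is not Astland; base rate stands.
The additional-duty order on 5084.84 targets Loristan, not Lorova; it does not apply.
Duty = 4,000 × $1.57 = $6,280.00.
Line 2 (6483.09, Loristan, 1,580 liters, $317,042.80):
Base rate for 6483.09 is $2.22/liter.
Duty = 1,580 × $2.22 = $3,507.60.
Line 3 (6000.96, Astland, 3,871 m², $816,393.90):
Base rate for 6000.96 is 34.5%.
Origin Astland qualifies under the Lorica–Astland agreement and 6000.96 is covered: preferential rate 28% applies instead.
Duty = $816,393.90 × 28% = $228,590.29.
Total = $6,280.00 + $3,507.60 + $228,590.29 = $238,377.89.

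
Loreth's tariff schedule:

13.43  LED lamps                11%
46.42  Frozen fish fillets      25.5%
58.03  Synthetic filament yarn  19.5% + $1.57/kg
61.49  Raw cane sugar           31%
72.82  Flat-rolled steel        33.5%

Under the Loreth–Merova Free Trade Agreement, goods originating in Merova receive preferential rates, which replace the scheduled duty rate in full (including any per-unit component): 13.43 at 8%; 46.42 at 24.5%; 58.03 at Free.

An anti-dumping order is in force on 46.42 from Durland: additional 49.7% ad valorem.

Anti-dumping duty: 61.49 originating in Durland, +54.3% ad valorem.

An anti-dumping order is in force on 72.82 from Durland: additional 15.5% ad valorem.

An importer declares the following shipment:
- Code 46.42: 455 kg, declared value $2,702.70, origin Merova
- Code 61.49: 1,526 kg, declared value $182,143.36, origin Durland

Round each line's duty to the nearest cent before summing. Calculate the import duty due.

Line 1 (46.42, Merova, 455 kg, $2,702.70):
Base rate for 46.42 is 25.5%.
Origin Merova qualifies under the Loreth–Merova agreement and 46.42 is covered: preferential rate 24.5% applies instead.
The additional-duty order on 46.42 targets Durland, not Merova; it does not apply.
Duty = $2,702.70 × 24.5% = $662.16.
Line 2 (61.49, Durland, 1,526 kg, $182,143.36):
Base rate for 61.49 is 31%.
Additional duty on 61.49 from Durland: +54.3%. Applied ad valorem rate: 31% + 54.3% = 85.3%.
Duty = $182,143.36 × 85.3% = $155,368.29.
Total = $662.16 + $155,368.29 = $156,030.45.

$156,030.45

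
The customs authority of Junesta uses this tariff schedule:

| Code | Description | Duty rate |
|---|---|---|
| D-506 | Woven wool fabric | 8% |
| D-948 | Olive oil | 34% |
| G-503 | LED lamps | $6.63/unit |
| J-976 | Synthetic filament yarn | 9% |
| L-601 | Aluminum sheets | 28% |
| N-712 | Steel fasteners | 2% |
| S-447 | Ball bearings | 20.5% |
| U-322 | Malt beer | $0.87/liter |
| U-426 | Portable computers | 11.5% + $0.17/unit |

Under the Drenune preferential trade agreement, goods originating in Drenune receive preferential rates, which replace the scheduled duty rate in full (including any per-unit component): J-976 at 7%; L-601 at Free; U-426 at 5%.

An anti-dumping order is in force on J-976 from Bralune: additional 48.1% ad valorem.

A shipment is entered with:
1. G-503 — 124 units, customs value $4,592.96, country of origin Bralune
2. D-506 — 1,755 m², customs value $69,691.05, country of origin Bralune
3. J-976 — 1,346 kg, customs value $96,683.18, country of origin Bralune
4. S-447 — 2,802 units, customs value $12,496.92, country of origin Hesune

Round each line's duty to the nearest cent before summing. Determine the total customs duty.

Line 1 (G-503, Bralune, 124 units, $4,592.96):
Base rate for G-503 is $6.63/unit.
Duty = 124 × $6.63 = $822.12.
Line 2 (D-506, Bralune, 1,755 m², $69,691.05):
Base rate for D-506 is 8%.
Duty = $69,691.05 × 8% = $5,575.28.
Line 3 (J-976, Bralune, 1,346 kg, $96,683.18):
Base rate for J-976 is 9%.
J-976 has an FTA preferential rate, but origin Bralune is not Drenune; base rate stands.
Additional duty on J-976 from Bralune: +48.1%. Applied ad valorem rate: 9% + 48.1% = 57.1%.
Duty = $96,683.18 × 57.1% = $55,206.10.
Line 4 (S-447, Hesune, 2,802 units, $12,496.92):
Base rate for S-447 is 20.5%.
Duty = $12,496.92 × 20.5% = $2,561.87.
Total = $822.12 + $5,575.28 + $55,206.10 + $2,561.87 = $64,165.37.

$64,165.37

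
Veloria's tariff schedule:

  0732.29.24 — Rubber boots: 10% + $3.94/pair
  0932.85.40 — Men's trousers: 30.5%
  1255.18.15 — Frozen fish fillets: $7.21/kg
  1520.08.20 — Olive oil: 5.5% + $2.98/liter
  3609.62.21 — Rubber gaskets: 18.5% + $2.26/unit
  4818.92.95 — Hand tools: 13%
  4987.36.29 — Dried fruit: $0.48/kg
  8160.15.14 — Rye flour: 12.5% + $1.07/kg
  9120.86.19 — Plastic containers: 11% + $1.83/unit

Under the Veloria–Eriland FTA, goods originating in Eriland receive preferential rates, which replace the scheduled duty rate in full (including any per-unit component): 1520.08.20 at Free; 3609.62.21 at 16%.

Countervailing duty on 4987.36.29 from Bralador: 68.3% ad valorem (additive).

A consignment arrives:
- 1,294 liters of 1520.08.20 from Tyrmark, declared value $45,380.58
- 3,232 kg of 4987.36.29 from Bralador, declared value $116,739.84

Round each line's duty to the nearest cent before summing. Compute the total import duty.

$87,636.72

Line 1 (1520.08.20, Tyrmark, 1,294 liters, $45,380.58):
Base rate for 1520.08.20 is 5.5% + $2.98/liter.
1520.08.20 has an FTA preferential rate, but origin Tyrmark is not Eriland; base rate stands.
Duty = $45,380.58 × 5.5% + 1,294 × $2.98 = $6,352.05.
Line 2 (4987.36.29, Bralador, 3,232 kg, $116,739.84):
Base rate for 4987.36.29 is $0.48/kg.
Additional duty on 4987.36.29 from Bralador: +68.3% ad valorem. Applied ad valorem rate = 68.3%.
Duty = $116,739.84 × 68.3% + 3,232 × $0.48 = $81,284.67.
Total = $6,352.05 + $81,284.67 = $87,636.72.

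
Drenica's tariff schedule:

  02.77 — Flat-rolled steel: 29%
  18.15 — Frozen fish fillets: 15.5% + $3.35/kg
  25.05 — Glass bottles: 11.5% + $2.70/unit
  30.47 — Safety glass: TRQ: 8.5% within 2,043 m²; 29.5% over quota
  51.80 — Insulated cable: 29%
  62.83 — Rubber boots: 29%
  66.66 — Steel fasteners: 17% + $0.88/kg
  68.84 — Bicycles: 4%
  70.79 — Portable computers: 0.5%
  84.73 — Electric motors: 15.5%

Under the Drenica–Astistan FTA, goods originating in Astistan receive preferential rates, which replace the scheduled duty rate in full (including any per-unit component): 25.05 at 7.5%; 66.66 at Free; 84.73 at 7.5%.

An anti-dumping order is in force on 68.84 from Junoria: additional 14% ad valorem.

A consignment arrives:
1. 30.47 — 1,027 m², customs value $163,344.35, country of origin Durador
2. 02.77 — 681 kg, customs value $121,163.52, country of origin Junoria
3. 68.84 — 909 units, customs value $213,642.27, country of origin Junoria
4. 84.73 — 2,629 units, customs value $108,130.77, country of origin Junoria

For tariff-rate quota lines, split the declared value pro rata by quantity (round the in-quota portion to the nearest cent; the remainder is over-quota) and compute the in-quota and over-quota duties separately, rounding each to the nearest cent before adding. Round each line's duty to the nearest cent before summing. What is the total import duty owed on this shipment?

$104,237.57

Line 1 (30.47, Durador, 1,027 m², $163,344.35):
Code 30.47 is under a tariff-rate quota (threshold 2,043 m²). Quantity 1,027 m² is within the quota, so the in-quota rate 8.5% applies to the full value.
Duty = $163,344.35 × 8.5% = $13,884.27.
Line 2 (02.77, Junoria, 681 kg, $121,163.52):
Base rate for 02.77 is 29%.
Duty = $121,163.52 × 29% = $35,137.42.
Line 3 (68.84, Junoria, 909 units, $213,642.27):
Base rate for 68.84 is 4%.
Additional duty on 68.84 from Junoria: +14%. Applied ad valorem rate: 4% + 14% = 18%.
Duty = $213,642.27 × 18% = $38,455.61.
Line 4 (84.73, Junoria, 2,629 units, $108,130.77):
Base rate for 84.73 is 15.5%.
84.73 has an FTA preferential rate, but origin Junoria is not Astistan; base rate stands.
Duty = $108,130.77 × 15.5% = $16,760.27.
Total = $13,884.27 + $35,137.42 + $38,455.61 + $16,760.27 = $104,237.57.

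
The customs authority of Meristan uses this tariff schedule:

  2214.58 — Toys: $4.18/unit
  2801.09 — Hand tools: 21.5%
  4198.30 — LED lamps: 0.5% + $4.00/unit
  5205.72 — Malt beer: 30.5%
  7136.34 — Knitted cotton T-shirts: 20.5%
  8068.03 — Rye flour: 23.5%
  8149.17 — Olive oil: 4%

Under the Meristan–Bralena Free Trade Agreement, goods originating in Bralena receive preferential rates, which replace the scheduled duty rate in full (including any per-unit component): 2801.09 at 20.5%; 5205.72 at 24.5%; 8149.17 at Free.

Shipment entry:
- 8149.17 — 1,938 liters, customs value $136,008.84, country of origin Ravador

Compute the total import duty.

Line 1 (8149.17, Ravador, 1,938 liters, $136,008.84):
Base rate for 8149.17 is 4%.
8149.17 has an FTA preferential rate, but origin Ravador is not Bralena; base rate stands.
Duty = $136,008.84 × 4% = $5,440.35.

$5,440.35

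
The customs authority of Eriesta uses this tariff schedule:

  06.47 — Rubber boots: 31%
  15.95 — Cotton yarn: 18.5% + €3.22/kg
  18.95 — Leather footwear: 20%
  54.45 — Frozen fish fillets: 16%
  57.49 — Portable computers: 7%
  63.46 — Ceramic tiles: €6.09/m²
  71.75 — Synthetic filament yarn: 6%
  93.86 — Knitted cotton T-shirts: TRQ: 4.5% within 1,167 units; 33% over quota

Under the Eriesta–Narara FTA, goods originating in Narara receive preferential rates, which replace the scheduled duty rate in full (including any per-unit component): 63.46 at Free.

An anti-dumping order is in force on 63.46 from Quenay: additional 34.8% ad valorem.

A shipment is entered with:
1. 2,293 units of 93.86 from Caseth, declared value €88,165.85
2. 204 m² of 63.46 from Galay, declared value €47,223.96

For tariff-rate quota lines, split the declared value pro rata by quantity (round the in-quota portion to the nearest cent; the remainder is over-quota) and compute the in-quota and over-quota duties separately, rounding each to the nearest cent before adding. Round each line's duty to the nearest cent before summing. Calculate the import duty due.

€17,548.81

Line 1 (93.86, Caseth, 2,293 units, €88,165.85):
Code 93.86 is under a tariff-rate quota (threshold 1,167 units). In-quota: 1,167 units at 4.5%; over-quota: 1,126 units at 33%.
Pro-rata value split: in-quota = €88,165.85 × 1,167/2,293 = €44,871.15; over-quota = €88,165.85 − €44,871.15 = €43,294.70.
In-quota duty = €44,871.15 × 4.5% = €2,019.20. Over-quota duty = €43,294.70 × 33% = €14,287.25.
Line duty = €2,019.20 + €14,287.25 = €16,306.45.
Line 2 (63.46, Galay, 204 m², €47,223.96):
Base rate for 63.46 is €6.09/m².
63.46 has an FTA preferential rate, but origin Galay is not Narara; base rate stands.
The additional-duty order on 63.46 targets Quenay, not Galay; it does not apply.
Duty = 204 × €6.09 = €1,242.36.
Total = €16,306.45 + €1,242.36 = €17,548.81.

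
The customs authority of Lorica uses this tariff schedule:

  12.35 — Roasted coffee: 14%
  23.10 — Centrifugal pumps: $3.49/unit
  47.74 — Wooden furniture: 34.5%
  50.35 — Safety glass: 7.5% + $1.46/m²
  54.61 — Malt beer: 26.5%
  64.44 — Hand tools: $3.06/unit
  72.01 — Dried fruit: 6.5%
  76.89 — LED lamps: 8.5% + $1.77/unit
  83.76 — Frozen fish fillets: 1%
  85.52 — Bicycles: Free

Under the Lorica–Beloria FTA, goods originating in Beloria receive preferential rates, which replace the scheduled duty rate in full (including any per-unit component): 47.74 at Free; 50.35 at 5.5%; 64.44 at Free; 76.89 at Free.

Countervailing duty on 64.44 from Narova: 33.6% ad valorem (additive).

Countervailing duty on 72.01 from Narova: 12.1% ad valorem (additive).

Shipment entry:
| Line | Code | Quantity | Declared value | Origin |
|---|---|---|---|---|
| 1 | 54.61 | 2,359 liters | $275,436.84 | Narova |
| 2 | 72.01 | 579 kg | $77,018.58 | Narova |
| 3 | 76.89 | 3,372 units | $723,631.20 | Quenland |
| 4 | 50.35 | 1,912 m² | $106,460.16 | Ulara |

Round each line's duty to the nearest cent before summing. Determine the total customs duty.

Line 1 (54.61, Narova, 2,359 liters, $275,436.84):
Base rate for 54.61 is 26.5%.
Duty = $275,436.84 × 26.5% = $72,990.76.
Line 2 (72.01, Narova, 579 kg, $77,018.58):
Base rate for 72.01 is 6.5%.
Additional duty on 72.01 from Narova: +12.1%. Applied ad valorem rate: 6.5% + 12.1% = 18.6%.
Duty = $77,018.58 × 18.6% = $14,325.46.
Line 3 (76.89, Quenland, 3,372 units, $723,631.20):
Base rate for 76.89 is 8.5% + $1.77/unit.
76.89 has an FTA preferential rate, but origin Quenland is not Beloria; base rate stands.
Duty = $723,631.20 × 8.5% + 3,372 × $1.77 = $67,477.09.
Line 4 (50.35, Ulara, 1,912 m², $106,460.16):
Base rate for 50.35 is 7.5% + $1.46/m².
50.35 has an FTA preferential rate, but origin Ulara is not Beloria; base rate stands.
Duty = $106,460.16 × 7.5% + 1,912 × $1.46 = $10,776.03.
Total = $72,990.76 + $14,325.46 + $67,477.09 + $10,776.03 = $165,569.34.

$165,569.34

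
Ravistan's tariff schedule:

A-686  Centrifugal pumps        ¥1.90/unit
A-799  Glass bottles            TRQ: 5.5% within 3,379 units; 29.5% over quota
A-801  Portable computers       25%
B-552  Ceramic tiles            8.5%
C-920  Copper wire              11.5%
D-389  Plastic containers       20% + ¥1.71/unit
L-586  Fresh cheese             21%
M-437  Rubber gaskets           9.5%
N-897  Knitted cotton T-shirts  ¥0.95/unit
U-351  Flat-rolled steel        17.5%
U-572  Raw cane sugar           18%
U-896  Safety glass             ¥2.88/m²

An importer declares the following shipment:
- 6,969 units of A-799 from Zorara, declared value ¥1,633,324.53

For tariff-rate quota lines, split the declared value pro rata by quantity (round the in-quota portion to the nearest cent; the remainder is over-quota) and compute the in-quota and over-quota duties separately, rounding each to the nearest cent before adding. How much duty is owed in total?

¥291,766.04

Line 1 (A-799, Zorara, 6,969 units, ¥1,633,324.53):
Code A-799 is under a tariff-rate quota (threshold 3,379 units). In-quota: 3,379 units at 5.5%; over-quota: 3,590 units at 29.5%.
Pro-rata value split: in-quota = ¥1,633,324.53 × 3,379/6,969 = ¥791,936.23; over-quota = ¥1,633,324.53 − ¥791,936.23 = ¥841,388.30.
In-quota duty = ¥791,936.23 × 5.5% = ¥43,556.49. Over-quota duty = ¥841,388.30 × 29.5% = ¥248,209.55.
Line duty = ¥43,556.49 + ¥248,209.55 = ¥291,766.04.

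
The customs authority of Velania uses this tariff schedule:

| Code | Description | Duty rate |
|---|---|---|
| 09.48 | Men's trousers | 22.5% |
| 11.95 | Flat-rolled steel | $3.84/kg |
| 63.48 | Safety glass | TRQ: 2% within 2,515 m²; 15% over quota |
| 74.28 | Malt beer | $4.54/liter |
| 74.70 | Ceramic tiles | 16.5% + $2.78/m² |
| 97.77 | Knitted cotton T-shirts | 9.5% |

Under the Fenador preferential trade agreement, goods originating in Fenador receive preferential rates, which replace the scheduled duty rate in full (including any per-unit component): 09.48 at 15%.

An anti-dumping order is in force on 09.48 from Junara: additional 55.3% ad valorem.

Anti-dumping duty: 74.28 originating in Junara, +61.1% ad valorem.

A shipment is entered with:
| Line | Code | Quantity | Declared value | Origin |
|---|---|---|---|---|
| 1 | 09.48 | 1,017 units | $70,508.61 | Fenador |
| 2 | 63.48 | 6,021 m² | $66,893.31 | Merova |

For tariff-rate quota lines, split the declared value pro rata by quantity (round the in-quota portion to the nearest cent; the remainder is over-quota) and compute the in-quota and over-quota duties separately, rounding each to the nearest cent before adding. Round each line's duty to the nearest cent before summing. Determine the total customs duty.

$16,977.87

Line 1 (09.48, Fenador, 1,017 units, $70,508.61):
Base rate for 09.48 is 22.5%.
Origin Fenador qualifies under the Velania–Fenador agreement and 09.48 is covered: preferential rate 15% applies instead.
The additional-duty order on 09.48 targets Junara, not Fenador; it does not apply.
Duty = $70,508.61 × 15% = $10,576.29.
Line 2 (63.48, Merova, 6,021 m², $66,893.31):
Code 63.48 is under a tariff-rate quota (threshold 2,515 m²). In-quota: 2,515 m² at 2%; over-quota: 3,506 m² at 15%.
Pro-rata value split: in-quota = $66,893.31 × 2,515/6,021 = $27,941.65; over-quota = $66,893.31 − $27,941.65 = $38,951.66.
In-quota duty = $27,941.65 × 2% = $558.83. Over-quota duty = $38,951.66 × 15% = $5,842.75.
Line duty = $558.83 + $5,842.75 = $6,401.58.
Total = $10,576.29 + $6,401.58 = $16,977.87.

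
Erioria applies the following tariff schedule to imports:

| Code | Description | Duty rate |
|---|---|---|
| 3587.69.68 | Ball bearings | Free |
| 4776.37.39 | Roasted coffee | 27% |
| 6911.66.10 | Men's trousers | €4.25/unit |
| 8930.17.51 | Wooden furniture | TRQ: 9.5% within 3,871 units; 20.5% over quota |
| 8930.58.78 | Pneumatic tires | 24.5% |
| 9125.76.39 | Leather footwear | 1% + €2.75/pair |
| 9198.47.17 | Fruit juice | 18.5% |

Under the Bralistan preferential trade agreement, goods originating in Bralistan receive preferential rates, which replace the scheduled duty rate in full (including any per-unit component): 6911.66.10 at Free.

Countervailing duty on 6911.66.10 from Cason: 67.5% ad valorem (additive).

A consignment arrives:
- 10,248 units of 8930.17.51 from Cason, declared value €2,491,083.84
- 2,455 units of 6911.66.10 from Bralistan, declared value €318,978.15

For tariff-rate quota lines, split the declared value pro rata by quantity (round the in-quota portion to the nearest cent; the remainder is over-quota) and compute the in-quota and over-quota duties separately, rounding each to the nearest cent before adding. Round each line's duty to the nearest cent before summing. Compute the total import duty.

Line 1 (8930.17.51, Cason, 10,248 units, €2,491,083.84):
Code 8930.17.51 is under a tariff-rate quota (threshold 3,871 units). In-quota: 3,871 units at 9.5%; over-quota: 6,377 units at 20.5%.
Pro-rata value split: in-quota = €2,491,083.84 × 3,871/10,248 = €940,962.68; over-quota = €2,491,083.84 − €940,962.68 = €1,550,121.16.
In-quota duty = €940,962.68 × 9.5% = €89,391.45. Over-quota duty = €1,550,121.16 × 20.5% = €317,774.84.
Line duty = €89,391.45 + €317,774.84 = €407,166.29.
Line 2 (6911.66.10, Bralistan, 2,455 units, €318,978.15):
Base rate for 6911.66.10 is €4.25/unit.
Origin Bralistan qualifies under the Erioria–Bralistan agreement and 6911.66.10 is covered: preferential rate Free applies instead.
The additional-duty order on 6911.66.10 targets Cason, not Bralistan; it does not apply.
Duty = €318,978.15 × 0% = €0.00.
Total = €407,166.29 + €0.00 = €407,166.29.

€407,166.29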